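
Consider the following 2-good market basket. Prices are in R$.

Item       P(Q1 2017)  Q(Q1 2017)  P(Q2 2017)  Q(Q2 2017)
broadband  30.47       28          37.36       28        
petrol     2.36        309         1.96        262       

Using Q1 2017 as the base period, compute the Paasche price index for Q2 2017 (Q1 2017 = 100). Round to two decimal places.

Paasche price index uses current-period quantities as weights.
ΣP(Q2 2017)·Q(Q2 2017) = 37.36×28 + 1.96×262 = 1046.08 + 513.52 = 1559.6
ΣP(Q1 2017)·Q(Q2 2017) = 30.47×28 + 2.36×262 = 853.16 + 618.32 = 1471.48
Index = 1559.6 / 1471.48 × 100 = 105.9885

105.99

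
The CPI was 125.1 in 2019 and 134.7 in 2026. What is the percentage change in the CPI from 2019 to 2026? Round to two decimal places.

7.67%

Change = (134.7 − 125.1) / 125.1 × 100
       = 9.6 / 125.1 × 100 = 7.6739%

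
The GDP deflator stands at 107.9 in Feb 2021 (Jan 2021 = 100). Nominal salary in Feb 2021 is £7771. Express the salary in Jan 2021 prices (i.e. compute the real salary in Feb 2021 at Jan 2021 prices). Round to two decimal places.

Real = Nominal ÷ (Index/100) = 7771 ÷ (107.9/100)
     = 7771 ÷ 1.079 = 7202.0389

7202.04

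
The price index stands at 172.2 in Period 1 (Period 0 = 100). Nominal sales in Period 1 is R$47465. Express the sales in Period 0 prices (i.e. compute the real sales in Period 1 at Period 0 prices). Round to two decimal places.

27563.88

Real = Nominal ÷ (Index/100) = 47465 ÷ (172.2/100)
     = 47465 ÷ 1.722 = 27563.8792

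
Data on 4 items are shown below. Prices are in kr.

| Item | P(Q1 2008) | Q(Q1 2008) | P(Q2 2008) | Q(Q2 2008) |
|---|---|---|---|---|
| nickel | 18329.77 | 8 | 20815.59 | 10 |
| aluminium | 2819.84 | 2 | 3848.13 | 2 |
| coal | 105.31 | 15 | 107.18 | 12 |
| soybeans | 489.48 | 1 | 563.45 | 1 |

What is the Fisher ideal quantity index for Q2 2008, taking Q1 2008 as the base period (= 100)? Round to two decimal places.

Laspeyres component (base-period weights):
ΣP(Q1 2008)Q(Q2 2008) = 18329.77×10 + 2819.84×2 + 105.31×12 + 489.48×1 = 183297.7 + 5639.68 + 1263.72 + 489.48 = 190690.58
ΣP(Q1 2008)Q(Q1 2008) = 18329.77×8 + 2819.84×2 + 105.31×15 + 489.48×1 = 146638.16 + 5639.68 + 1579.65 + 489.48 = 154346.97
L = 190690.58 / 154346.97 × 100 = 123.5467
Paasche component (current-period weights):
ΣP(Q2 2008)Q(Q2 2008) = 20815.59×10 + 3848.13×2 + 107.18×12 + 563.45×1 = 208155.9 + 7696.26 + 1286.16 + 563.45 = 217701.77
ΣP(Q2 2008)Q(Q1 2008) = 20815.59×8 + 3848.13×2 + 107.18×15 + 563.45×1 = 166524.72 + 7696.26 + 1607.7 + 563.45 = 176392.13
P = 217701.77 / 176392.13 × 100 = 123.4192
Fisher = √(L × P) = √(123.5467 × 123.4192) = 123.4829

123.48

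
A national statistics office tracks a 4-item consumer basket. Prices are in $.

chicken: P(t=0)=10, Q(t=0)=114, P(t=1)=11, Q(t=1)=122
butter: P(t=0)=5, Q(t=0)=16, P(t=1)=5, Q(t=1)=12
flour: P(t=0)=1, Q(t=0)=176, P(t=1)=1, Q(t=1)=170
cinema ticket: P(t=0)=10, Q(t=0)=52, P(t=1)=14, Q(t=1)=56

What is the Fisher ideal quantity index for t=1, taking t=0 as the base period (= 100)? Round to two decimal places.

Laspeyres component (base-period weights):
ΣP(t=0)Q(t=1) = 10×122 + 5×12 + 1×170 + 10×56 = 1220 + 60 + 170 + 560 = 2010
ΣP(t=0)Q(t=0) = 10×114 + 5×16 + 1×176 + 10×52 = 1140 + 80 + 176 + 520 = 1916
L = 2010 / 1916 × 100 = 104.9061
Paasche component (current-period weights):
ΣP(t=1)Q(t=1) = 11×122 + 5×12 + 1×170 + 14×56 = 1342 + 60 + 170 + 784 = 2356
ΣP(t=1)Q(t=0) = 11×114 + 5×16 + 1×176 + 14×52 = 1254 + 80 + 176 + 728 = 2238
P = 2356 / 2238 × 100 = 105.2726
Fisher = √(L × P) = √(104.9061 × 105.2726) = 105.0891

105.09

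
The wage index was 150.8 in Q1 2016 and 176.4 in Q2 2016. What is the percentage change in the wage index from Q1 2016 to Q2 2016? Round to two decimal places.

Change = (176.4 − 150.8) / 150.8 × 100
       = 25.6 / 150.8 × 100 = 16.9761%

16.98%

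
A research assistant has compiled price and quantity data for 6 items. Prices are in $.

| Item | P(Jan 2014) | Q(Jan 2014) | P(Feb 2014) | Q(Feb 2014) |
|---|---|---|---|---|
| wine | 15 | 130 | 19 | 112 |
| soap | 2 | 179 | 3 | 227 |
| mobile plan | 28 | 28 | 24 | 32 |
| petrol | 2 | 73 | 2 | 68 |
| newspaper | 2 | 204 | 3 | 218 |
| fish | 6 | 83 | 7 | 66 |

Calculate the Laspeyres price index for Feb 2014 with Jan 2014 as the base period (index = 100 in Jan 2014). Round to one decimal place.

121.1

Laspeyres price index uses base-period quantities as weights.
ΣP(Feb 2014)·Q(Jan 2014) = 19×130 + 3×179 + 24×28 + 2×73 + 3×204 + 7×83 = 2470 + 537 + 672 + 146 + 612 + 581 = 5018
ΣP(Jan 2014)·Q(Jan 2014) = 15×130 + 2×179 + 28×28 + 2×73 + 2×204 + 6×83 = 1950 + 358 + 784 + 146 + 408 + 498 = 4144
Index = 5018 / 4144 × 100 = 121.0907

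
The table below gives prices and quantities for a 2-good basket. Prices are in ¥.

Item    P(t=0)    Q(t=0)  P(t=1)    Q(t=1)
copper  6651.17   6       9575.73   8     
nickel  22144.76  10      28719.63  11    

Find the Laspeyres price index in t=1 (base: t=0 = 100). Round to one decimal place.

Laspeyres price index uses base-period quantities as weights.
ΣP(t=1)·Q(t=0) = 9575.73×6 + 28719.63×10 = 57454.38 + 287196.3 = 344650.68
ΣP(t=0)·Q(t=0) = 6651.17×6 + 22144.76×10 = 39907.02 + 221447.6 = 261354.62
Index = 344650.68 / 261354.62 × 100 = 131.8709

131.9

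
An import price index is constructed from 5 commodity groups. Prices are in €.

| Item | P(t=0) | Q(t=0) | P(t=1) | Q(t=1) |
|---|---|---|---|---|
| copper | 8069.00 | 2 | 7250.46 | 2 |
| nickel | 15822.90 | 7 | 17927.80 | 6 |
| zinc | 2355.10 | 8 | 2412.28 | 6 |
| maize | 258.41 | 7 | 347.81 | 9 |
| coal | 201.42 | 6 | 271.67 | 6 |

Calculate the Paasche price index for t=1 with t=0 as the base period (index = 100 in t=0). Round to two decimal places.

Paasche price index uses current-period quantities as weights.
ΣP(t=1)·Q(t=1) = 7250.46×2 + 17927.80×6 + 2412.28×6 + 347.81×9 + 271.67×6 = 14500.92 + 107566.8 + 14473.68 + 3130.29 + 1630.02 = 141301.71
ΣP(t=0)·Q(t=1) = 8069.00×2 + 15822.90×6 + 2355.10×6 + 258.41×9 + 201.42×6 = 16138 + 94937.4 + 14130.6 + 2325.69 + 1208.52 = 128740.21
Index = 141301.71 / 128740.21 × 100 = 109.7572

109.76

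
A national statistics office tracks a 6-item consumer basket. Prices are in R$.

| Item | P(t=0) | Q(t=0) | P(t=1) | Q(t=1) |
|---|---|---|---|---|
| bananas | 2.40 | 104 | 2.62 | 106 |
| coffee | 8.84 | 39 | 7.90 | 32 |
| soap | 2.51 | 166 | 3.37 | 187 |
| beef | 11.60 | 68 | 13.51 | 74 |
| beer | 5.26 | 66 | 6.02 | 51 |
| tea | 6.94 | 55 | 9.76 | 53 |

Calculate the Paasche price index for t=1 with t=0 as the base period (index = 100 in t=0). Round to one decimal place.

119.3

Paasche price index uses current-period quantities as weights.
ΣP(t=1)·Q(t=1) = 2.62×106 + 7.90×32 + 3.37×187 + 13.51×74 + 6.02×51 + 9.76×53 = 277.72 + 252.8 + 630.19 + 999.74 + 307.02 + 517.28 = 2984.75
ΣP(t=0)·Q(t=1) = 2.40×106 + 8.84×32 + 2.51×187 + 11.60×74 + 5.26×51 + 6.94×53 = 254.4 + 282.88 + 469.37 + 858.4 + 268.26 + 367.82 = 2501.13
Index = 2984.75 / 2501.13 × 100 = 119.3361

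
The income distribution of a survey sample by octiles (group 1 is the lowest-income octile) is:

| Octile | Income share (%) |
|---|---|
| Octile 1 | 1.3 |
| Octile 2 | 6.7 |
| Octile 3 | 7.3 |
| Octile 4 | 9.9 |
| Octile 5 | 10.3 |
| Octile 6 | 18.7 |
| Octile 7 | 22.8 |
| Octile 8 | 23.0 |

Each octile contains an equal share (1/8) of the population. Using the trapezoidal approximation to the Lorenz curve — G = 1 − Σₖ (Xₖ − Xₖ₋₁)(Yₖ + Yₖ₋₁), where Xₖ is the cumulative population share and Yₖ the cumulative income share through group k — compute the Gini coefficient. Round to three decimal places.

0.334

Cumulative income shares Yₖ: 0.0130, 0.0800, 0.1530, 0.2520, 0.3550, 0.5420, 0.7700, 1.0000
Σ (Xₖ−Xₖ₋₁)(Yₖ+Yₖ₋₁) = (1/8)(0.0130+0.0000) + (1/8)(0.0800+0.0130) + (1/8)(0.1530+0.0800) + (1/8)(0.2520+0.1530) + (1/8)(0.3550+0.2520) + (1/8)(0.5420+0.3550) + (1/8)(0.7700+0.5420) + (1/8)(1.0000+0.7700)
  = 0.0016 + 0.0116 + 0.0291 + 0.0506 + 0.0759 + 0.1121 + 0.1640 + 0.2213 = 0.6663
G = 1 − 0.6663 = 0.3337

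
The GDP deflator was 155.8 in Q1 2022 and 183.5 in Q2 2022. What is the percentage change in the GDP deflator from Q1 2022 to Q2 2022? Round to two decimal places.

Change = (183.5 − 155.8) / 155.8 × 100
       = 27.7 / 155.8 × 100 = 17.7792%

17.78%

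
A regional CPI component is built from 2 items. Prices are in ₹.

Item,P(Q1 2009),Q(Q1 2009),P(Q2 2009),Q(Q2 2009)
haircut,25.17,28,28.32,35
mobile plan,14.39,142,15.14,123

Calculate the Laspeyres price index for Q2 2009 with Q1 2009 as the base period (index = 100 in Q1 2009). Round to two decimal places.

107.08

Laspeyres price index uses base-period quantities as weights.
ΣP(Q2 2009)·Q(Q1 2009) = 28.32×28 + 15.14×142 = 792.96 + 2149.88 = 2942.84
ΣP(Q1 2009)·Q(Q1 2009) = 25.17×28 + 14.39×142 = 704.76 + 2043.38 = 2748.14
Index = 2942.84 / 2748.14 × 100 = 107.0848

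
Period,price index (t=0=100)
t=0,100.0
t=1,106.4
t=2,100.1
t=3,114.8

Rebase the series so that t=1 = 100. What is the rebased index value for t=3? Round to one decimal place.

Rebased(t=3) = 114.8 / 106.4 × 100 = 107.8947

107.9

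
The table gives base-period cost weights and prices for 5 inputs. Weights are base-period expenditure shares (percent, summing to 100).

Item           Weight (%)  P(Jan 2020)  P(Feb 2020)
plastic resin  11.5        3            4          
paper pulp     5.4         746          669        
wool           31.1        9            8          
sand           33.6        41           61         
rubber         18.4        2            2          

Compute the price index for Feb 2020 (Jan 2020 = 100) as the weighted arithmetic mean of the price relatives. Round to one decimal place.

plastic resin: 11.5 × (4/3) = 11.5 × 1.333333 = 15.3333
paper pulp: 5.4 × (669/746) = 5.4 × 0.896783 = 4.8426
wool: 31.1 × (8/9) = 31.1 × 0.888889 = 27.6444
sand: 33.6 × (61/41) = 33.6 × 1.487805 = 49.9902
rubber: 18.4 × (2/2) = 18.4 × 1.000000 = 18.4000
Index = Σ wᵢ·(p₁ᵢ/p₀ᵢ) = 15.3333 + 4.8426 + 27.6444 + 49.9902 + 18.4000 = 116.2106

116.2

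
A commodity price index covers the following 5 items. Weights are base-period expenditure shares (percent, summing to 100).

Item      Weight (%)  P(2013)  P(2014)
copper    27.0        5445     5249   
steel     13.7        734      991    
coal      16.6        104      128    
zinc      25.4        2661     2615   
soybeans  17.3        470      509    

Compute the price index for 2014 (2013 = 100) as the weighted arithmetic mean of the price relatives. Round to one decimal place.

copper: 27.0 × (5249/5445) = 27.0 × 0.964004 = 26.0281
steel: 13.7 × (991/734) = 13.7 × 1.350136 = 18.4969
coal: 16.6 × (128/104) = 16.6 × 1.230769 = 20.4308
zinc: 25.4 × (2615/2661) = 25.4 × 0.982713 = 24.9609
soybeans: 17.3 × (509/470) = 17.3 × 1.082979 = 18.7355
Index = Σ wᵢ·(p₁ᵢ/p₀ᵢ) = 26.0281 + 18.4969 + 20.4308 + 24.9609 + 18.7355 = 108.6522

108.7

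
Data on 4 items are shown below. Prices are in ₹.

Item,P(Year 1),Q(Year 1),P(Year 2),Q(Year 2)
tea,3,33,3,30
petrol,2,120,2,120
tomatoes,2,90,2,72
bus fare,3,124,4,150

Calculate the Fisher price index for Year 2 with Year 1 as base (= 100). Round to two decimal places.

Laspeyres component (base-period weights):
ΣP(Year 2)Q(Year 1) = 3×33 + 2×120 + 2×90 + 4×124 = 99 + 240 + 180 + 496 = 1015
ΣP(Year 1)Q(Year 1) = 3×33 + 2×120 + 2×90 + 3×124 = 99 + 240 + 180 + 372 = 891
L = 1015 / 891 × 100 = 113.9169
Paasche component (current-period weights):
ΣP(Year 2)Q(Year 2) = 3×30 + 2×120 + 2×72 + 4×150 = 90 + 240 + 144 + 600 = 1074
ΣP(Year 1)Q(Year 2) = 3×30 + 2×120 + 2×72 + 3×150 = 90 + 240 + 144 + 450 = 924
P = 1074 / 924 × 100 = 116.2338
Fisher = √(L × P) = √(113.9169 × 116.2338) = 115.0695

115.07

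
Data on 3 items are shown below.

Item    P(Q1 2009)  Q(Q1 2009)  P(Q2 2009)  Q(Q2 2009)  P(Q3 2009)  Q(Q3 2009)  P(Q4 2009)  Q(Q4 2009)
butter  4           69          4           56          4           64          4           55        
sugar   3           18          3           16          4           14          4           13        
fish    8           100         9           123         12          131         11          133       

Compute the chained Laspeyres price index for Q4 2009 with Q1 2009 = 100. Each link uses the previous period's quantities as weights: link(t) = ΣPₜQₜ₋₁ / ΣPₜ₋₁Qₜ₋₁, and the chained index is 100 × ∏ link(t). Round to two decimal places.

Link Q1 2009→Q2 2009:
ΣP(Q2 2009)Q(Q1 2009) = 4×69 + 3×18 + 9×100 = 276 + 54 + 900 = 1230
ΣP(Q1 2009)Q(Q1 2009) = 4×69 + 3×18 + 8×100 = 276 + 54 + 800 = 1130
link = 1230/1130 = 1.088496
Link Q2 2009→Q3 2009:
ΣP(Q3 2009)Q(Q2 2009) = 4×56 + 4×16 + 12×123 = 224 + 64 + 1476 = 1764
ΣP(Q2 2009)Q(Q2 2009) = 4×56 + 3×16 + 9×123 = 224 + 48 + 1107 = 1379
link = 1764/1379 = 1.279188
Link Q3 2009→Q4 2009:
ΣP(Q4 2009)Q(Q3 2009) = 4×64 + 4×14 + 11×131 = 256 + 56 + 1441 = 1753
ΣP(Q3 2009)Q(Q3 2009) = 4×64 + 4×14 + 12×131 = 256 + 56 + 1572 = 1884
link = 1753/1884 = 0.930467
Chained index = 100 × 1.088496 × 1.279188 × 0.930467 = 129.5573

129.56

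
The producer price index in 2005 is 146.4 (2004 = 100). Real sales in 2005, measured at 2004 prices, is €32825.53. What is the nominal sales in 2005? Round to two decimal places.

48056.58

Nominal = Real × (Index/100) = 32825.53 × (146.4/100)
        = 32825.53 × 1.464 = 48056.5759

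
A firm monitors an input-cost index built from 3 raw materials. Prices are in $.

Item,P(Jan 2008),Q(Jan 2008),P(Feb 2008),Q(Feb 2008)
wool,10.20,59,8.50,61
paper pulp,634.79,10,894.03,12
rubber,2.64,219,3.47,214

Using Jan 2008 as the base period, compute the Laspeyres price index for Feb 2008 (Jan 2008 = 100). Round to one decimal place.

Laspeyres price index uses base-period quantities as weights.
ΣP(Feb 2008)·Q(Jan 2008) = 8.50×59 + 894.03×10 + 3.47×219 = 501.5 + 8940.3 + 759.93 = 10201.73
ΣP(Jan 2008)·Q(Jan 2008) = 10.20×59 + 634.79×10 + 2.64×219 = 601.8 + 6347.9 + 578.16 = 7527.86
Index = 10201.73 / 7527.86 × 100 = 135.5197

135.5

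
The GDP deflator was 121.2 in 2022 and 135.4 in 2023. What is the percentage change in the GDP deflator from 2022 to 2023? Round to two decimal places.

Change = (135.4 − 121.2) / 121.2 × 100
       = 14.2 / 121.2 × 100 = 11.7162%

11.72%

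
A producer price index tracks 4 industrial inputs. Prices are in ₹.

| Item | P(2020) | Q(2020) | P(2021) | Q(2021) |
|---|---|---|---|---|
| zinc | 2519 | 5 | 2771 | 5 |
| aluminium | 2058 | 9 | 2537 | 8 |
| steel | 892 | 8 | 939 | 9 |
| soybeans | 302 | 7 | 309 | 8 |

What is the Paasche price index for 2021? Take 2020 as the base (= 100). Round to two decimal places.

Paasche price index uses current-period quantities as weights.
ΣP(2021)·Q(2021) = 2771×5 + 2537×8 + 939×9 + 309×8 = 13855 + 20296 + 8451 + 2472 = 45074
ΣP(2020)·Q(2021) = 2519×5 + 2058×8 + 892×9 + 302×8 = 12595 + 16464 + 8028 + 2416 = 39503
Index = 45074 / 39503 × 100 = 114.1027

114.10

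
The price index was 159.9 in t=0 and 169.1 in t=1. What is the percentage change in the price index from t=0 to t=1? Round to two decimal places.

Change = (169.1 − 159.9) / 159.9 × 100
       = 9.2 / 159.9 × 100 = 5.7536%

5.75%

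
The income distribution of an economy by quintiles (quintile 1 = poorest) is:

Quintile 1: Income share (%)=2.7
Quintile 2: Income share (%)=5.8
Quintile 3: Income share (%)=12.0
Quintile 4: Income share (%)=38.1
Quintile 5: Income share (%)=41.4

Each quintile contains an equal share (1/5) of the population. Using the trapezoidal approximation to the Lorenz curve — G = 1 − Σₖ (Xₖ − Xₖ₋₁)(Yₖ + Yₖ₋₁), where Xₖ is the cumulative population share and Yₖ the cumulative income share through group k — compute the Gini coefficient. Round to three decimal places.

Cumulative income shares Yₖ: 0.0270, 0.0850, 0.2050, 0.5860, 1.0000
Σ (Xₖ−Xₖ₋₁)(Yₖ+Yₖ₋₁) = (1/5)(0.0270+0.0000) + (1/5)(0.0850+0.0270) + (1/5)(0.2050+0.0850) + (1/5)(0.5860+0.2050) + (1/5)(1.0000+0.5860)
  = 0.0054 + 0.0224 + 0.0580 + 0.1582 + 0.3172 = 0.5612
G = 1 − 0.5612 = 0.4388

0.439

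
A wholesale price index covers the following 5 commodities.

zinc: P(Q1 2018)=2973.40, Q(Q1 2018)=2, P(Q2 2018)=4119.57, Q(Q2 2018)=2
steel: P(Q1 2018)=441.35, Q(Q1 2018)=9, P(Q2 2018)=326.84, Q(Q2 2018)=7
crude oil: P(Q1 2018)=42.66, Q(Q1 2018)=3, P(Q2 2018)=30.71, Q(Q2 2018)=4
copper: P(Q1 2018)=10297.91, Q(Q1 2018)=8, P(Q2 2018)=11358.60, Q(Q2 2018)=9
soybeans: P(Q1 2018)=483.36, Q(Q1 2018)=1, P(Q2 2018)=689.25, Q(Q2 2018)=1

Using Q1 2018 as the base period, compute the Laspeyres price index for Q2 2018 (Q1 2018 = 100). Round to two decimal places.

Laspeyres price index uses base-period quantities as weights.
ΣP(Q2 2018)·Q(Q1 2018) = 4119.57×2 + 326.84×9 + 30.71×3 + 11358.60×8 + 689.25×1 = 8239.14 + 2941.56 + 92.13 + 90868.8 + 689.25 = 102830.88
ΣP(Q1 2018)·Q(Q1 2018) = 2973.40×2 + 441.35×9 + 42.66×3 + 10297.91×8 + 483.36×1 = 5946.8 + 3972.15 + 127.98 + 82383.28 + 483.36 = 92913.57
Index = 102830.88 / 92913.57 × 100 = 110.6737

110.67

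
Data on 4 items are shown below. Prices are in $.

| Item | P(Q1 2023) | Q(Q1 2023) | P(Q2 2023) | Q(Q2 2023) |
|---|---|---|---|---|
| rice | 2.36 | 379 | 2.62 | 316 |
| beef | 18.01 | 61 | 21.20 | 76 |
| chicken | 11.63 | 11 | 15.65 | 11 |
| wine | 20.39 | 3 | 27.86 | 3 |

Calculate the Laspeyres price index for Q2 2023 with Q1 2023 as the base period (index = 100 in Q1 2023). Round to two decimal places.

Laspeyres price index uses base-period quantities as weights.
ΣP(Q2 2023)·Q(Q1 2023) = 2.62×379 + 21.20×61 + 15.65×11 + 27.86×3 = 992.98 + 1293.2 + 172.15 + 83.58 = 2541.91
ΣP(Q1 2023)·Q(Q1 2023) = 2.36×379 + 18.01×61 + 11.63×11 + 20.39×3 = 894.44 + 1098.61 + 127.93 + 61.17 = 2182.15
Index = 2541.91 / 2182.15 × 100 = 116.4865

116.49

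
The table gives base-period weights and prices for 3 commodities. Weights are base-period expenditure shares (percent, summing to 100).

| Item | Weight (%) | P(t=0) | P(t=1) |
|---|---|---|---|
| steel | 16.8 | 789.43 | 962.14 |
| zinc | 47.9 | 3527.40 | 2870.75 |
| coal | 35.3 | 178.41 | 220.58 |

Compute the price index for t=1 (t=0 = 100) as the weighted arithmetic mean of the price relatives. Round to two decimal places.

103.10

steel: 16.8 × (962.14/789.43) = 16.8 × 1.218778 = 20.4755
zinc: 47.9 × (2870.75/3527.40) = 47.9 × 0.813843 = 38.9831
coal: 35.3 × (220.58/178.41) = 35.3 × 1.236366 = 43.6437
Index = Σ wᵢ·(p₁ᵢ/p₀ᵢ) = 20.4755 + 38.9831 + 43.6437 = 103.1023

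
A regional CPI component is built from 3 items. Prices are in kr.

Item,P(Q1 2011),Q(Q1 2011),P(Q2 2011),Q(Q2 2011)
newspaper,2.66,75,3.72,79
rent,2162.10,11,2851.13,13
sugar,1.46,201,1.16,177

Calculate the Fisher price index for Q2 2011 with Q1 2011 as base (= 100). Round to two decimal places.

Laspeyres component (base-period weights):
ΣP(Q2 2011)Q(Q1 2011) = 3.72×75 + 2851.13×11 + 1.16×201 = 279 + 31362.43 + 233.16 = 31874.59
ΣP(Q1 2011)Q(Q1 2011) = 2.66×75 + 2162.10×11 + 1.46×201 = 199.5 + 23783.1 + 293.46 = 24276.06
L = 31874.59 / 24276.06 × 100 = 131.3005
Paasche component (current-period weights):
ΣP(Q2 2011)Q(Q2 2011) = 3.72×79 + 2851.13×13 + 1.16×177 = 293.88 + 37064.69 + 205.32 = 37563.89
ΣP(Q1 2011)Q(Q2 2011) = 2.66×79 + 2162.10×13 + 1.46×177 = 210.14 + 28107.3 + 258.42 = 28575.86
P = 37563.89 / 28575.86 × 100 = 131.4532
Fisher = √(L × P) = √(131.3005 × 131.4532) = 131.3768

131.38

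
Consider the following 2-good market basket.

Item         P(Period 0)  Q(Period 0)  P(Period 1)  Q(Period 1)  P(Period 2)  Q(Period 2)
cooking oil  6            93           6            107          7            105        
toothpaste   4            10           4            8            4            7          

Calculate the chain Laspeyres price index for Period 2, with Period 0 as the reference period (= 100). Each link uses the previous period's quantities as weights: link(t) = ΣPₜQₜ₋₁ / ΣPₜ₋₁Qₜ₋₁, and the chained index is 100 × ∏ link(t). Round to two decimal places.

115.88

Link Period 0→Period 1:
ΣP(Period 1)Q(Period 0) = 6×93 + 4×10 = 558 + 40 = 598
ΣP(Period 0)Q(Period 0) = 6×93 + 4×10 = 558 + 40 = 598
link = 598/598 = 1.000000
Link Period 1→Period 2:
ΣP(Period 2)Q(Period 1) = 7×107 + 4×8 = 749 + 32 = 781
ΣP(Period 1)Q(Period 1) = 6×107 + 4×8 = 642 + 32 = 674
link = 781/674 = 1.158754
Chained index = 100 × 1.000000 × 1.158754 = 115.8754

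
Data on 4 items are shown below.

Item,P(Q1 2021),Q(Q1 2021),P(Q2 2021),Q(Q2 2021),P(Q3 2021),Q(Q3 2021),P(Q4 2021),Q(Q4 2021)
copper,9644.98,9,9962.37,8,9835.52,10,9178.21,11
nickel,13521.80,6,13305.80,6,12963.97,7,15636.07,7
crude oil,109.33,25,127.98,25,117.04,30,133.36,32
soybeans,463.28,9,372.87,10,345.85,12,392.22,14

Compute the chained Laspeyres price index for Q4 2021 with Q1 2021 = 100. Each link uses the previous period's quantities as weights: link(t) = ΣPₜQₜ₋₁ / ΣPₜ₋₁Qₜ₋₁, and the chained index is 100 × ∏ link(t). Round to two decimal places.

105.11

Link Q1 2021→Q2 2021:
ΣP(Q2 2021)Q(Q1 2021) = 9962.37×9 + 13305.80×6 + 127.98×25 + 372.87×9 = 89661.33 + 79834.8 + 3199.5 + 3355.83 = 176051.46
ΣP(Q1 2021)Q(Q1 2021) = 9644.98×9 + 13521.80×6 + 109.33×25 + 463.28×9 = 86804.82 + 81130.8 + 2733.25 + 4169.52 = 174838.39
link = 176051.46/174838.39 = 1.006938
Link Q2 2021→Q3 2021:
ΣP(Q3 2021)Q(Q2 2021) = 9835.52×8 + 12963.97×6 + 117.04×25 + 345.85×10 = 78684.16 + 77783.82 + 2926 + 3458.5 = 162852.48
ΣP(Q2 2021)Q(Q2 2021) = 9962.37×8 + 13305.80×6 + 127.98×25 + 372.87×10 = 79698.96 + 79834.8 + 3199.5 + 3728.7 = 166461.96
link = 162852.48/166461.96 = 0.978316
Link Q3 2021→Q4 2021:
ΣP(Q4 2021)Q(Q3 2021) = 9178.21×10 + 15636.07×7 + 133.36×30 + 392.22×12 = 91782.1 + 109452.49 + 4000.8 + 4706.64 = 209942.03
ΣP(Q3 2021)Q(Q3 2021) = 9835.52×10 + 12963.97×7 + 117.04×30 + 345.85×12 = 98355.2 + 90747.79 + 3511.2 + 4150.2 = 196764.39
link = 209942.03/196764.39 = 1.066972
Chained index = 100 × 1.006938 × 0.978316 × 1.066972 = 105.1078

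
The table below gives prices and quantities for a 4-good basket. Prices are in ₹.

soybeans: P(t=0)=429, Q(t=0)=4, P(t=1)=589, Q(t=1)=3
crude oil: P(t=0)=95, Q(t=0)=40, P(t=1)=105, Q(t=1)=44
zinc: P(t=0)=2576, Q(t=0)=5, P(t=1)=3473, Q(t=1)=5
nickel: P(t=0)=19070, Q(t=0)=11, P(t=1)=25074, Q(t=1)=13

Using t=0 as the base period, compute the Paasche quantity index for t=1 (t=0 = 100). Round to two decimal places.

116.67

Paasche quantity index uses current-period prices as weights.
ΣP(t=1)·Q(t=1) = 589×3 + 105×44 + 3473×5 + 25074×13 = 1767 + 4620 + 17365 + 325962 = 349714
ΣP(t=1)·Q(t=0) = 589×4 + 105×40 + 3473×5 + 25074×11 = 2356 + 4200 + 17365 + 275814 = 299735
Index = 349714 / 299735 × 100 = 116.6744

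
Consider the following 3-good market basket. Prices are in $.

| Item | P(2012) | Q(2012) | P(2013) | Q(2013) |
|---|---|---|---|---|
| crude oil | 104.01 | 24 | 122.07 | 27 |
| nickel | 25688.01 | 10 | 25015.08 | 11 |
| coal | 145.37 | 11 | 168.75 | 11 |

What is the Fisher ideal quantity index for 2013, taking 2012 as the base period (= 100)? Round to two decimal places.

Laspeyres component (base-period weights):
ΣP(2012)Q(2013) = 104.01×27 + 25688.01×11 + 145.37×11 = 2808.27 + 282568.11 + 1599.07 = 286975.45
ΣP(2012)Q(2012) = 104.01×24 + 25688.01×10 + 145.37×11 = 2496.24 + 256880.1 + 1599.07 = 260975.41
L = 286975.45 / 260975.41 × 100 = 109.9626
Paasche component (current-period weights):
ΣP(2013)Q(2013) = 122.07×27 + 25015.08×11 + 168.75×11 = 3295.89 + 275165.88 + 1856.25 = 280318.02
ΣP(2013)Q(2012) = 122.07×24 + 25015.08×10 + 168.75×11 = 2929.68 + 250150.8 + 1856.25 = 254936.73
P = 280318.02 / 254936.73 × 100 = 109.9559
Fisher = √(L × P) = √(109.9626 × 109.9559) = 109.9593

109.96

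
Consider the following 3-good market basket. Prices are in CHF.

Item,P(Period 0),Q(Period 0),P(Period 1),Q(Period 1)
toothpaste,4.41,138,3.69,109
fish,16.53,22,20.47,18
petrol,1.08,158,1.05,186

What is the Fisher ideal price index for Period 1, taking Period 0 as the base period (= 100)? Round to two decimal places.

Laspeyres component (base-period weights):
ΣP(Period 1)Q(Period 0) = 3.69×138 + 20.47×22 + 1.05×158 = 509.22 + 450.34 + 165.9 = 1125.46
ΣP(Period 0)Q(Period 0) = 4.41×138 + 16.53×22 + 1.08×158 = 608.58 + 363.66 + 170.64 = 1142.88
L = 1125.46 / 1142.88 × 100 = 98.4758
Paasche component (current-period weights):
ΣP(Period 1)Q(Period 1) = 3.69×109 + 20.47×18 + 1.05×186 = 402.21 + 368.46 + 195.3 = 965.97
ΣP(Period 0)Q(Period 1) = 4.41×109 + 16.53×18 + 1.08×186 = 480.69 + 297.54 + 200.88 = 979.11
P = 965.97 / 979.11 × 100 = 98.6580
Fisher = √(L × P) = √(98.4758 × 98.6580) = 98.5668

98.57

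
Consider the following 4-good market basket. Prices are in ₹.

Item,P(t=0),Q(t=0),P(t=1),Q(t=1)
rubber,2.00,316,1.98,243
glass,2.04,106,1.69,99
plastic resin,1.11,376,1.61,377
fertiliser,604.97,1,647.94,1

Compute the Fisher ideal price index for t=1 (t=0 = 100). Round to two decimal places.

Laspeyres component (base-period weights):
ΣP(t=1)Q(t=0) = 1.98×316 + 1.69×106 + 1.61×376 + 647.94×1 = 625.68 + 179.14 + 605.36 + 647.94 = 2058.12
ΣP(t=0)Q(t=0) = 2.00×316 + 2.04×106 + 1.11×376 + 604.97×1 = 632 + 216.24 + 417.36 + 604.97 = 1870.57
L = 2058.12 / 1870.57 × 100 = 110.0264
Paasche component (current-period weights):
ΣP(t=1)Q(t=1) = 1.98×243 + 1.69×99 + 1.61×377 + 647.94×1 = 481.14 + 167.31 + 606.97 + 647.94 = 1903.36
ΣP(t=0)Q(t=1) = 2.00×243 + 2.04×99 + 1.11×377 + 604.97×1 = 486 + 201.96 + 418.47 + 604.97 = 1711.4
P = 1903.36 / 1711.4 × 100 = 111.2165
Fisher = √(L × P) = √(110.0264 × 111.2165) = 110.6199

110.62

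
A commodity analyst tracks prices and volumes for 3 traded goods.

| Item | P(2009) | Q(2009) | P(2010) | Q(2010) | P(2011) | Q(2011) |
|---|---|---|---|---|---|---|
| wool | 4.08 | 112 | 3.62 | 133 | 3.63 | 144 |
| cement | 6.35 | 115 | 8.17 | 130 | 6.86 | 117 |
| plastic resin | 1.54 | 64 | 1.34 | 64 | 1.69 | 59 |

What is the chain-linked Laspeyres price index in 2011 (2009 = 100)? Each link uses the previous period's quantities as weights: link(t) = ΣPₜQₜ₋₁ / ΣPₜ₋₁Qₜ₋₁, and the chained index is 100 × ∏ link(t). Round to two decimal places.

101.27

Link 2009→2010:
ΣP(2010)Q(2009) = 3.62×112 + 8.17×115 + 1.34×64 = 405.44 + 939.55 + 85.76 = 1430.75
ΣP(2009)Q(2009) = 4.08×112 + 6.35×115 + 1.54×64 = 456.96 + 730.25 + 98.56 = 1285.77
link = 1430.75/1285.77 = 1.112757
Link 2010→2011:
ΣP(2011)Q(2010) = 3.63×133 + 6.86×130 + 1.69×64 = 482.79 + 891.8 + 108.16 = 1482.75
ΣP(2010)Q(2010) = 3.62×133 + 8.17×130 + 1.34×64 = 481.46 + 1062.1 + 85.76 = 1629.32
link = 1482.75/1629.32 = 0.910042
Chained index = 100 × 1.112757 × 0.910042 = 101.2656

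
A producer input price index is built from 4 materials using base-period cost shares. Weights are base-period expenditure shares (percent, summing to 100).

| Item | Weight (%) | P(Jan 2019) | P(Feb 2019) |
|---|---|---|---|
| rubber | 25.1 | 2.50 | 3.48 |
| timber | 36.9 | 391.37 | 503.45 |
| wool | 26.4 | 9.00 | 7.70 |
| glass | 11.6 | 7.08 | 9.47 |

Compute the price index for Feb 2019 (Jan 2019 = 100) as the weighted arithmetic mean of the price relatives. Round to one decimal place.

120.5

rubber: 25.1 × (3.48/2.50) = 25.1 × 1.392000 = 34.9392
timber: 36.9 × (503.45/391.37) = 36.9 × 1.286379 = 47.4674
wool: 26.4 × (7.70/9.00) = 26.4 × 0.855556 = 22.5867
glass: 11.6 × (9.47/7.08) = 11.6 × 1.337571 = 15.5158
Index = Σ wᵢ·(p₁ᵢ/p₀ᵢ) = 34.9392 + 47.4674 + 22.5867 + 15.5158 = 120.5091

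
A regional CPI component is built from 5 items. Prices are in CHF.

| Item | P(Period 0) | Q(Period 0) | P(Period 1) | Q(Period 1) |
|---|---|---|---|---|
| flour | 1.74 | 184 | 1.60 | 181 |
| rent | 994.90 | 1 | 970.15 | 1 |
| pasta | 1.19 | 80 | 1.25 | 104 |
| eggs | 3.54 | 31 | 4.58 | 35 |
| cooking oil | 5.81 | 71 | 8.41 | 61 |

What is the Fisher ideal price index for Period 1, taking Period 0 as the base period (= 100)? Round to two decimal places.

Laspeyres component (base-period weights):
ΣP(Period 1)Q(Period 0) = 1.60×184 + 970.15×1 + 1.25×80 + 4.58×31 + 8.41×71 = 294.4 + 970.15 + 100 + 141.98 + 597.11 = 2103.64
ΣP(Period 0)Q(Period 0) = 1.74×184 + 994.90×1 + 1.19×80 + 3.54×31 + 5.81×71 = 320.16 + 994.9 + 95.2 + 109.74 + 412.51 = 1932.51
L = 2103.64 / 1932.51 × 100 = 108.8553
Paasche component (current-period weights):
ΣP(Period 1)Q(Period 1) = 1.60×181 + 970.15×1 + 1.25×104 + 4.58×35 + 8.41×61 = 289.6 + 970.15 + 130 + 160.3 + 513.01 = 2063.06
ΣP(Period 0)Q(Period 1) = 1.74×181 + 994.90×1 + 1.19×104 + 3.54×35 + 5.81×61 = 314.94 + 994.9 + 123.76 + 123.9 + 354.41 = 1911.91
P = 2063.06 / 1911.91 × 100 = 107.9057
Fisher = √(L × P) = √(108.8553 × 107.9057) = 108.3795

108.38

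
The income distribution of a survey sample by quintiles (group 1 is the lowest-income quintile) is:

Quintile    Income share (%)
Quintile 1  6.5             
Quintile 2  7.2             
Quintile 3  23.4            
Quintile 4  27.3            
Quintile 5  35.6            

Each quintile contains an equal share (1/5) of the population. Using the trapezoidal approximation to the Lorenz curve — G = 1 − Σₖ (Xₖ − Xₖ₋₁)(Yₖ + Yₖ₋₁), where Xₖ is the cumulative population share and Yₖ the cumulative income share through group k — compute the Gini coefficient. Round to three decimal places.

Cumulative income shares Yₖ: 0.0650, 0.1370, 0.3710, 0.6440, 1.0000
Σ (Xₖ−Xₖ₋₁)(Yₖ+Yₖ₋₁) = (1/5)(0.0650+0.0000) + (1/5)(0.1370+0.0650) + (1/5)(0.3710+0.1370) + (1/5)(0.6440+0.3710) + (1/5)(1.0000+0.6440)
  = 0.0130 + 0.0404 + 0.1016 + 0.2030 + 0.3288 = 0.6868
G = 1 − 0.6868 = 0.3132

0.313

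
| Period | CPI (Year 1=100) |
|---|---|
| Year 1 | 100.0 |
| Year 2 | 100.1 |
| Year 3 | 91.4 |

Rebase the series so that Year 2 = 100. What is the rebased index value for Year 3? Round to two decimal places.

Rebased(Year 3) = 91.4 / 100.1 × 100 = 91.3087

91.31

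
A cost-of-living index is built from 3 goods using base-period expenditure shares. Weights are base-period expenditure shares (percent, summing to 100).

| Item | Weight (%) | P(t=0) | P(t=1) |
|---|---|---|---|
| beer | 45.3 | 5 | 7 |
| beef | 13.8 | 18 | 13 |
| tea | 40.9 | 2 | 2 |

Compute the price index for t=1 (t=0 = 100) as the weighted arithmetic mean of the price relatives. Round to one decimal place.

beer: 45.3 × (7/5) = 45.3 × 1.400000 = 63.4200
beef: 13.8 × (13/18) = 13.8 × 0.722222 = 9.9667
tea: 40.9 × (2/2) = 40.9 × 1.000000 = 40.9000
Index = Σ wᵢ·(p₁ᵢ/p₀ᵢ) = 63.4200 + 9.9667 + 40.9000 = 114.2867

114.3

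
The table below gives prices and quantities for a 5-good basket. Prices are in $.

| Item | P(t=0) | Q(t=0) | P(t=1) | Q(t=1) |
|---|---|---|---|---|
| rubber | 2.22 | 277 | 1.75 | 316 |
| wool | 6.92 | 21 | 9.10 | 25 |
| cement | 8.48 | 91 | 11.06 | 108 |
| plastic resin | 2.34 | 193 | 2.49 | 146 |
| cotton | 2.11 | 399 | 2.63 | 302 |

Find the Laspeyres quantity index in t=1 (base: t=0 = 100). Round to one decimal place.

Laspeyres quantity index uses base-period prices as weights.
ΣP(t=0)·Q(t=1) = 2.22×316 + 6.92×25 + 8.48×108 + 2.34×146 + 2.11×302 = 701.52 + 173 + 915.84 + 341.64 + 637.22 = 2769.22
ΣP(t=0)·Q(t=0) = 2.22×277 + 6.92×21 + 8.48×91 + 2.34×193 + 2.11×399 = 614.94 + 145.32 + 771.68 + 451.62 + 841.89 = 2825.45
Index = 2769.22 / 2825.45 × 100 = 98.0099

98.0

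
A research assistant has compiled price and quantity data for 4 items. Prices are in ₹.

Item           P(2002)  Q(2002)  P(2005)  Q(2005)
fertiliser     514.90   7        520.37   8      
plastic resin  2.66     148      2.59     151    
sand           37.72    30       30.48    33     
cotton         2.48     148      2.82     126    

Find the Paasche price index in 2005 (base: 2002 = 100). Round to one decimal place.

Paasche price index uses current-period quantities as weights.
ΣP(2005)·Q(2005) = 520.37×8 + 2.59×151 + 30.48×33 + 2.82×126 = 4162.96 + 391.09 + 1005.84 + 355.32 = 5915.21
ΣP(2002)·Q(2005) = 514.90×8 + 2.66×151 + 37.72×33 + 2.48×126 = 4119.2 + 401.66 + 1244.76 + 312.48 = 6078.1
Index = 5915.21 / 6078.1 × 100 = 97.3201

97.3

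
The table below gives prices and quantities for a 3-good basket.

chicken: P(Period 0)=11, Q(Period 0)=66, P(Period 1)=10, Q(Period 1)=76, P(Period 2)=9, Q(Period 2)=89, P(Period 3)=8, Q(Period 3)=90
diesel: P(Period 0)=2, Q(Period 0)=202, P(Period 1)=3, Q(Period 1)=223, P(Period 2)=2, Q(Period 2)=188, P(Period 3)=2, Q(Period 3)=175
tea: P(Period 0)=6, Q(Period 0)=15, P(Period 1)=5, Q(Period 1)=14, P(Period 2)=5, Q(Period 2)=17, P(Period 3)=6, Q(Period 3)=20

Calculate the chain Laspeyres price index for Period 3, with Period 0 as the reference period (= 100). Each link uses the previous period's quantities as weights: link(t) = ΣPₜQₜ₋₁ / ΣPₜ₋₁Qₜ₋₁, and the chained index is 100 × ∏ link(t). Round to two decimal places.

82.97

Link Period 0→Period 1:
ΣP(Period 1)Q(Period 0) = 10×66 + 3×202 + 5×15 = 660 + 606 + 75 = 1341
ΣP(Period 0)Q(Period 0) = 11×66 + 2×202 + 6×15 = 726 + 404 + 90 = 1220
link = 1341/1220 = 1.099180
Link Period 1→Period 2:
ΣP(Period 2)Q(Period 1) = 9×76 + 2×223 + 5×14 = 684 + 446 + 70 = 1200
ΣP(Period 1)Q(Period 1) = 10×76 + 3×223 + 5×14 = 760 + 669 + 70 = 1499
link = 1200/1499 = 0.800534
Link Period 2→Period 3:
ΣP(Period 3)Q(Period 2) = 8×89 + 2×188 + 6×17 = 712 + 376 + 102 = 1190
ΣP(Period 2)Q(Period 2) = 9×89 + 2×188 + 5×17 = 801 + 376 + 85 = 1262
link = 1190/1262 = 0.942948
Chained index = 100 × 1.099180 × 0.800534 × 0.942948 = 82.9729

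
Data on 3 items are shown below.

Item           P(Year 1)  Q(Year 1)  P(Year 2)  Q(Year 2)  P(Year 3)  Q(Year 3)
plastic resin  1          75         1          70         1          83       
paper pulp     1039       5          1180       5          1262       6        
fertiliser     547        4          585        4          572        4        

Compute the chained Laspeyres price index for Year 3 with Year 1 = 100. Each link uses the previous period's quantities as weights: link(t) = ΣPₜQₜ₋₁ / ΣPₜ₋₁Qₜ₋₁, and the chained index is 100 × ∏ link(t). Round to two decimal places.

Link Year 1→Year 2:
ΣP(Year 2)Q(Year 1) = 1×75 + 1180×5 + 585×4 = 75 + 5900 + 2340 = 8315
ΣP(Year 1)Q(Year 1) = 1×75 + 1039×5 + 547×4 = 75 + 5195 + 2188 = 7458
link = 8315/7458 = 1.114910
Link Year 2→Year 3:
ΣP(Year 3)Q(Year 2) = 1×70 + 1262×5 + 572×4 = 70 + 6310 + 2288 = 8668
ΣP(Year 2)Q(Year 2) = 1×70 + 1180×5 + 585×4 = 70 + 5900 + 2340 = 8310
link = 8668/8310 = 1.043081
Chained index = 100 × 1.114910 × 1.043081 = 116.2941

116.29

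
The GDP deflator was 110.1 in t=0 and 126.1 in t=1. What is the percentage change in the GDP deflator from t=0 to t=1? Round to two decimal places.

Change = (126.1 − 110.1) / 110.1 × 100
       = 16.0 / 110.1 × 100 = 14.5322%

14.53%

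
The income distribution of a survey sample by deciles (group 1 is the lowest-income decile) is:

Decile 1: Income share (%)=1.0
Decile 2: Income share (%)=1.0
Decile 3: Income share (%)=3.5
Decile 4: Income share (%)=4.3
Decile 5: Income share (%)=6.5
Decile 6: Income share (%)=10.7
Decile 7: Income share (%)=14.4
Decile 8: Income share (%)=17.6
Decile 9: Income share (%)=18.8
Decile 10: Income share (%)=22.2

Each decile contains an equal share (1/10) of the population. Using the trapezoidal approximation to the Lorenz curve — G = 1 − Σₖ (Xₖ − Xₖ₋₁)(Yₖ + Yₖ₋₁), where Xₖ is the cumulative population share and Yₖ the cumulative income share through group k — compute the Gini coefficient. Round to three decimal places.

0.420

Cumulative income shares Yₖ: 0.0100, 0.0200, 0.0550, 0.0980, 0.1630, 0.2700, 0.4140, 0.5900, 0.7780, 1.0000
Σ (Xₖ−Xₖ₋₁)(Yₖ+Yₖ₋₁) = (1/10)(0.0100+0.0000) + (1/10)(0.0200+0.0100) + (1/10)(0.0550+0.0200) + (1/10)(0.0980+0.0550) + (1/10)(0.1630+0.0980) + (1/10)(0.2700+0.1630) + (1/10)(0.4140+0.2700) + (1/10)(0.5900+0.4140) + (1/10)(0.7780+0.5900) + (1/10)(1.0000+0.7780)
  = 0.0010 + 0.0030 + 0.0075 + 0.0153 + 0.0261 + 0.0433 + 0.0684 + 0.1004 + 0.1368 + 0.1778 = 0.5796
G = 1 − 0.5796 = 0.4204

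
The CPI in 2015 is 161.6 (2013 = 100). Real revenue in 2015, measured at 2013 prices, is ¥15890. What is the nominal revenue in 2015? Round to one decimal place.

Nominal = Real × (Index/100) = 15890 × (161.6/100)
        = 15890 × 1.616 = 25678.2400

25678.2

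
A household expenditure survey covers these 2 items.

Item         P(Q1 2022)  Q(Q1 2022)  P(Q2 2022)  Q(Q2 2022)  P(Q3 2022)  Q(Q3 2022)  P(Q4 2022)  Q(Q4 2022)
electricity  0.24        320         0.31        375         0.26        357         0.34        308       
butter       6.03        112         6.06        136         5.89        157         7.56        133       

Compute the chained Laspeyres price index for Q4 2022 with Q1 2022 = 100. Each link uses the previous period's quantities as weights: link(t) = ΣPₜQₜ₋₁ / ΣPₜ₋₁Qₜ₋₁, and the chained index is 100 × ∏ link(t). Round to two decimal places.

127.06

Link Q1 2022→Q2 2022:
ΣP(Q2 2022)Q(Q1 2022) = 0.31×320 + 6.06×112 = 99.2 + 678.72 = 777.92
ΣP(Q1 2022)Q(Q1 2022) = 0.24×320 + 6.03×112 = 76.8 + 675.36 = 752.16
link = 777.92/752.16 = 1.034248
Link Q2 2022→Q3 2022:
ΣP(Q3 2022)Q(Q2 2022) = 0.26×375 + 5.89×136 = 97.5 + 801.04 = 898.54
ΣP(Q2 2022)Q(Q2 2022) = 0.31×375 + 6.06×136 = 116.25 + 824.16 = 940.41
link = 898.54/940.41 = 0.955477
Link Q3 2022→Q4 2022:
ΣP(Q4 2022)Q(Q3 2022) = 0.34×357 + 7.56×157 = 121.38 + 1186.92 = 1308.3
ΣP(Q3 2022)Q(Q3 2022) = 0.26×357 + 5.89×157 = 92.82 + 924.73 = 1017.55
link = 1308.3/1017.55 = 1.285735
Chained index = 100 × 1.034248 × 0.955477 × 1.285735 = 127.0564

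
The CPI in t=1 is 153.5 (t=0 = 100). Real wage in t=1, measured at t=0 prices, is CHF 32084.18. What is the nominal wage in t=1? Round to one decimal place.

Nominal = Real × (Index/100) = 32084.18 × (153.5/100)
        = 32084.18 × 1.535 = 49249.2163

49249.2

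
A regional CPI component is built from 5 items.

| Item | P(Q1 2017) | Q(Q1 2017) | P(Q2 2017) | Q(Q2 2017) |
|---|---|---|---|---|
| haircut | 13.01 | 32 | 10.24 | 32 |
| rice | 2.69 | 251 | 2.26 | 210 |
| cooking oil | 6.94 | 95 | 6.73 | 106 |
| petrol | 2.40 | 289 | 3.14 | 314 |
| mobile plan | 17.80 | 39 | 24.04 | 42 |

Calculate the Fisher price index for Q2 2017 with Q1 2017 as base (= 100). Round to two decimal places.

Laspeyres component (base-period weights):
ΣP(Q2 2017)Q(Q1 2017) = 10.24×32 + 2.26×251 + 6.73×95 + 3.14×289 + 24.04×39 = 327.68 + 567.26 + 639.35 + 907.46 + 937.56 = 3379.31
ΣP(Q1 2017)Q(Q1 2017) = 13.01×32 + 2.69×251 + 6.94×95 + 2.40×289 + 17.80×39 = 416.32 + 675.19 + 659.3 + 693.6 + 694.2 = 3138.61
L = 3379.31 / 3138.61 × 100 = 107.6690
Paasche component (current-period weights):
ΣP(Q2 2017)Q(Q2 2017) = 10.24×32 + 2.26×210 + 6.73×106 + 3.14×314 + 24.04×42 = 327.68 + 474.6 + 713.38 + 985.96 + 1009.68 = 3511.3
ΣP(Q1 2017)Q(Q2 2017) = 13.01×32 + 2.69×210 + 6.94×106 + 2.40×314 + 17.80×42 = 416.32 + 564.9 + 735.64 + 753.6 + 747.6 = 3218.06
P = 3511.3 / 3218.06 × 100 = 109.1123
Fisher = √(L × P) = √(107.6690 × 109.1123) = 108.3883

108.39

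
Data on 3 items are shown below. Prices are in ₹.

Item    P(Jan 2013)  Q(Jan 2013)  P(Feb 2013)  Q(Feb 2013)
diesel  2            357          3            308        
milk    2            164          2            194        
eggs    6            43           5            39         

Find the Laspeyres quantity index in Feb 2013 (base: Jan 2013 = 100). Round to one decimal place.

Laspeyres quantity index uses base-period prices as weights.
ΣP(Jan 2013)·Q(Feb 2013) = 2×308 + 2×194 + 6×39 = 616 + 388 + 234 = 1238
ΣP(Jan 2013)·Q(Jan 2013) = 2×357 + 2×164 + 6×43 = 714 + 328 + 258 = 1300
Index = 1238 / 1300 × 100 = 95.2308

95.2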